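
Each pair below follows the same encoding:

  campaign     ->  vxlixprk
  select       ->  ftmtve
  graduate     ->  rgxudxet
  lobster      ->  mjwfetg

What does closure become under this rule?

vmjfdgt

Each letter's alphabet position (a=0..z=25) is mapped through 25·x+23 mod 26 — an affine cipher.
Applying it to closure: c(2)→25·2+23≡21=v; l(11)→25·11+23≡12=m; o(14)→25·14+23≡9=j; s(18)→25·18+23≡5=f; u(20)→25·20+23≡3=d; r(17)→25·17+23≡6=g; e(4)→25·4+23≡19=t (all mod 26).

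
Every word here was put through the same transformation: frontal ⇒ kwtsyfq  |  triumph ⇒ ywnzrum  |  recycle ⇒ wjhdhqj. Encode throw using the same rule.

It's a constant shift of +5 (ROT5).
On throw: t+5=y, h+5=m, r+5=w, o+5=t, w+5=b.

ymwtb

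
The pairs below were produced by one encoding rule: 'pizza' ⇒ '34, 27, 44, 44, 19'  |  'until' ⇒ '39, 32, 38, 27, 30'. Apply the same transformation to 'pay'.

34, 19, 43

Each letter is replaced by its alphabet position (a=1..z=26) + 18.
For pay: p=16→34, a=1→19, y=25→43.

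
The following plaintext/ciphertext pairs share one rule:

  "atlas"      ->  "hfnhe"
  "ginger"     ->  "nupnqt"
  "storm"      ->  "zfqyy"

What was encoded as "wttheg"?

Shifts by position in atlas: pos 0: a→h (+7), pos 1: t→f (+12), pos 2: l→n (+2), pos 3: a→h (+7), pos 4: s→e (+12) — repeating every 3. It's a Vigenère-style cipher with numeric key [7,12,2]: position i shifts by key[i mod 3].
Undoing it on wttheg: w−7=p, t−12=h, t−2=r, h−7=a, e−12=s, g−2=e.

phrase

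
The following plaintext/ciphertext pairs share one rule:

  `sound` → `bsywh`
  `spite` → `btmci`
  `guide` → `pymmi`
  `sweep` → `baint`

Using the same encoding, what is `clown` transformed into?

lpsfr

Shifts by position in sound: pos 0: s→b (+9), pos 1: o→s (+4), pos 2: u→y (+4), pos 3: n→w (+9), pos 4: d→h (+4) — repeating every 3. A repeating key of period 3 is used — shifts +9, +4, +4 over and over.
For clown: c+9=l, l+4=p, o+4=s, w+9=f, n+4=r.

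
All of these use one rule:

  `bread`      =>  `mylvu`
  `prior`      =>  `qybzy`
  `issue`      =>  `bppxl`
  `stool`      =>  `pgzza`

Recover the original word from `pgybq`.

b(1)→m(12) and r(17)→y(24) fit y≡17x+21 (mod 26); the inverse of 17 mod 26 is 23. Treating letters as 0–25, the rule is x ↦ 17x + 21 (mod 26).
Undoing it on pgybq: p(15)→23·(15−21)≡18=s; g(6)→23·(6−21)≡19=t; y(24)→23·(24−21)≡17=r; b(1)→23·(1−21)≡8=i; q(16)→23·(16−21)≡15=p (all mod 26).

strip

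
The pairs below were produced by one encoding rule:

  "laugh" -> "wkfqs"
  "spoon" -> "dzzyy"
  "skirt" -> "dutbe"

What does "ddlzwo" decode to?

staple

Shifts by position in laugh: pos 0: l→w (+11), pos 1: a→k (+10), pos 2: u→f (+11), pos 3: g→q (+10) — repeating every 2. It's a Vigenère-style cipher with numeric key [11,10]: position i shifts by key[i mod 2].
Undoing it on ddlzwo: d−11=s, d−10=t, l−11=a, z−10=p, w−11=l, o−10=e.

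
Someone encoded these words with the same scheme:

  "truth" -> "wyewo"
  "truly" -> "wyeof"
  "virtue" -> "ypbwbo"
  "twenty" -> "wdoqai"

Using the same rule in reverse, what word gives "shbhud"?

parent

Shifts by position in truth: pos 0: t→w (+3), pos 1: r→y (+7), pos 2: u→e (+10), pos 3: t→w (+3), pos 4: h→o (+7) — repeating every 3. It's a Vigenère-style cipher with numeric key [3,7,10]: position i shifts by key[i mod 3].
Decoding shbhud: s−3=p, h−7=a, b−10=r, h−3=e, u−7=n, d−10=t.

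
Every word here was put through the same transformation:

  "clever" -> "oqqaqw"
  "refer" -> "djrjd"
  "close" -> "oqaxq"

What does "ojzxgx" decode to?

census

Shifts by position in clever: pos 0: c→o (+12), pos 1: l→q (+5), pos 2: e→q (+12), pos 3: v→a (+5) — repeating every 2. It's a Vigenère-style cipher with numeric key [12,5]: position i shifts by key[i mod 2].
Reversing it on ojzxgx: o−12=c, j−5=e, z−12=n, x−5=s, g−12=u, x−5=s.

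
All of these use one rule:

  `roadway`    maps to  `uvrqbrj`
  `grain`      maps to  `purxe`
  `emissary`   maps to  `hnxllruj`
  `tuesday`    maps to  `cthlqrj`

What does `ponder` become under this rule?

mveqhu

r(17)→u(20) and o(14)→v(21) fit y≡17x+17 (mod 26); the inverse of 17 mod 26 is 23. This is an affine cipher: with a=0,…,z=25, each position x becomes (17x+17) mod 26.
For ponder: p(15)→17·15+17≡12=m; o(14)→17·14+17≡21=v; n(13)→17·13+17≡4=e; d(3)→17·3+17≡16=q; e(4)→17·4+17≡7=h; r(17)→17·17+17≡20=u (all mod 26).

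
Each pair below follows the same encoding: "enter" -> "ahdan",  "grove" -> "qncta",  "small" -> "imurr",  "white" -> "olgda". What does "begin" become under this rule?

e(4)→a(0) and n(13)→h(7) fit y≡21x+20 (mod 26); the inverse of 21 mod 26 is 5. Each letter's alphabet position (a=0..z=25) is mapped through 21·x+20 mod 26 — an affine cipher.
Applying it to begin: b(1)→21·1+20≡15=p; e(4)→21·4+20≡0=a; g(6)→21·6+20≡16=q; i(8)→21·8+20≡6=g; n(13)→21·13+20≡7=h (all mod 26).

paqgh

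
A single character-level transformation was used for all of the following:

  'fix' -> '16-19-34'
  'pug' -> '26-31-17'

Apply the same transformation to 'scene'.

29-13-15-24-15

f is letter #6 and maps to 16: an offset of 10. The number is (letter's place in the alphabet, a=1) + 10.
For scene: s=19→29, c=3→13, e=5→15, n=14→24, e=5→15.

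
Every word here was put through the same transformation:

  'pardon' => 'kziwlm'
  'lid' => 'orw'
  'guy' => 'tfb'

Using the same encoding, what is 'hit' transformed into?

srg

Each pair mirrors across the alphabet (p↔k, a↔z, r↔i): positions sum to 25. Each letter is replaced by its mirror in the alphabet: a↔z, b↔y, c↔x, and so on (the Atbash cipher).
Applying it to hit: h↔s, i↔r, t↔g.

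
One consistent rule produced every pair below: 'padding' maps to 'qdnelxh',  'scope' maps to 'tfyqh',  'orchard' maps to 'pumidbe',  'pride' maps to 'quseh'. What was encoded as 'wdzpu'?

The shifts repeat in a cycle of length 3: positions 0,1,… shift by +1, +3, +10, then the pattern repeats.
Reversing it on wdzpu: w−1=v, d−3=a, z−10=p, p−1=o, u−3=r.

vapor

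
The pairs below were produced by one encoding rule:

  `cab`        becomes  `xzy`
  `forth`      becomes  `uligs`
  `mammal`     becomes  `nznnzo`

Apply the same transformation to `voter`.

Each pair mirrors across the alphabet (c↔x, a↔z, b↔y): positions sum to 25. Letters are reflected about the middle of the alphabet (position → 25−position): Atbash.
For voter: v↔e, o↔l, t↔g, e↔v, r↔i.

elgvi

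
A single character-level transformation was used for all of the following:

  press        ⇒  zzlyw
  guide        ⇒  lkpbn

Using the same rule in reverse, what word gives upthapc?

The output letters match the input read backwards, each shifted +7: press reversed is sserp. Two steps: reverse the string, then apply a Caesar shift of +7.
Reversing it on upthapc: shift back: u−7=n, p−7=i, t−7=m, h−7=a, a−7=t, p−7=i, c−7=v → nimativ; then reverse → vitamin.

vitamin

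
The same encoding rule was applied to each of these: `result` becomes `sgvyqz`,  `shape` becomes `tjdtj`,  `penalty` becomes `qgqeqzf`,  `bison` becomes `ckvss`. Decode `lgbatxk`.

Each letter shifts forward by (position + 1), i.e. 1, 2, 3, … — the shift grows by one for each successive letter.
Reversing it on lgbatxk: l−1=k, g−2=e, b−3=y, a−4=w, t−5=o, x−6=r, k−7=d.

keyword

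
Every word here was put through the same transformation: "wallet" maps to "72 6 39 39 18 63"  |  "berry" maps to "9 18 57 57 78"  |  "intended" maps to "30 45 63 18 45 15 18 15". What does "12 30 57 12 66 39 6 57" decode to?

circular

w(#23)→72 and a(#1)→6: differences scale by 3, so n = 3·pos + 3. The formula is n = 3×(alphabet index, a=1) + 3.
Decoding 12 30 57 12 66 39 6 57: 12→(12−3)÷3=3=c, 30→(30−3)÷3=9=i, 57→(57−3)÷3=18=r, 12→(12−3)÷3=3=c, 66→(66−3)÷3=21=u, 39→(39−3)÷3=12=l, 6→(6−3)÷3=1=a, 57→(57−3)÷3=18=r.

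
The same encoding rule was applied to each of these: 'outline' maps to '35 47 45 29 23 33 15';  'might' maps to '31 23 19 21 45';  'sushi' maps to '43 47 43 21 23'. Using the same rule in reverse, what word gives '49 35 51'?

o(#15)→35 and u(#21)→47: differences scale by 2, so n = 2·pos + 5. The formula is n = 2×(alphabet index, a=1) + 5.
Decoding 49 35 51: 49→(49−5)÷2=22=v, 35→(35−5)÷2=15=o, 51→(51−5)÷2=23=w.

vow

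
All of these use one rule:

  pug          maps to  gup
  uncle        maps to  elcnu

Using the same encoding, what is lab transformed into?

The output letters match the input read backwards: pug reversed is gup. The word is simply reversed.
Applying it to lab: reverse → bal.

bal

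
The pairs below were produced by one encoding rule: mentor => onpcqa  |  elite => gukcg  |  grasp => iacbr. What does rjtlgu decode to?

Shifts by position in mentor: pos 0: m→o (+2), pos 1: e→n (+9), pos 2: n→p (+2), pos 3: t→c (+9) — repeating every 2. A repeating key of period 2 is used — shifts +2, +9 over and over.
Reversing it on rjtlgu: r−2=p, j−9=a, t−2=r, l−9=c, g−2=e, u−9=l.

parcel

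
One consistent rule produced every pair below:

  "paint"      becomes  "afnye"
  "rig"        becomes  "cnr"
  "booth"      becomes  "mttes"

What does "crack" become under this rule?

ncfnv

The shift depends on letter class: consonant p→a is +11, but vowel a→f is +5. Vowels shift forward by 5 and consonants shift forward by 11.
For crack: c(cons)+11=n, r(cons)+11=c, a(vowel)+5=f, c(cons)+11=n, k(cons)+11=v.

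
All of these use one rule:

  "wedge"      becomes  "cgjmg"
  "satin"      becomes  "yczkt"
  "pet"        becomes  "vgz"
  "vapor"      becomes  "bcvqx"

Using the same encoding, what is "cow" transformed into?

iqc

Two shifts are in play — +2 for a/e/i/o/u, +6 for every other letter.
For cow: c(cons)+6=i, o(vowel)+2=q, w(cons)+6=c.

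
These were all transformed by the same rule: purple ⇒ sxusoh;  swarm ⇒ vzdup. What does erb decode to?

Compare letters: p→s is +3, u→x is +3, r→u is +3 — a constant shift. Every letter moves 3 places later in the alphabet, wrapping around z→a.
Decoding erb: e−3=b, r−3=o, b−3=y.

boy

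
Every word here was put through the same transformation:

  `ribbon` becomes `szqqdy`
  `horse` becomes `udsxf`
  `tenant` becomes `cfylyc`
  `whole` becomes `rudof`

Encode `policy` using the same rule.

Treating letters as 0–25, the rule is x ↦ 5x + 11 (mod 26).
Applying it to policy: p(15)→5·15+11≡8=i; o(14)→5·14+11≡3=d; l(11)→5·11+11≡14=o; i(8)→5·8+11≡25=z; c(2)→5·2+11≡21=v; y(24)→5·24+11≡1=b (all mod 26).

idozvb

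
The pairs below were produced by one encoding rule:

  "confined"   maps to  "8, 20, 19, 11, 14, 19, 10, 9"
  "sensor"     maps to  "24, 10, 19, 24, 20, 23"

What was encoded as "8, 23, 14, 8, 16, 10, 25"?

cricket

c is letter #3 and maps to 8: an offset of 5. Letters become their 1-based position plus 5 (so a→6, b→7, …).
Undoing it on 8, 23, 14, 8, 16, 10, 25: 8→(8−5)÷1=3=c, 23→(23−5)÷1=18=r, 14→(14−5)÷1=9=i, 8→(8−5)÷1=3=c, 16→(16−5)÷1=11=k, 10→(10−5)÷1=5=e, 25→(25−5)÷1=20=t.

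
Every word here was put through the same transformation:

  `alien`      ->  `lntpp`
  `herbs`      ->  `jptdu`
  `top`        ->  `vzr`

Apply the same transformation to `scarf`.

uelth

The shift depends on letter class: consonant l→n is +2, but vowel a→l is +11. The rule splits by letter class: vowels +11, consonants +2.
Applying it to scarf: s(cons)+2=u, c(cons)+2=e, a(vowel)+11=l, r(cons)+2=t, f(cons)+2=h.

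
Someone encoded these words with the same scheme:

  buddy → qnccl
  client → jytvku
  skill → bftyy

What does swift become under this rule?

b(1)→q(16) and u(20)→n(13) fit y≡19x+23 (mod 26); the inverse of 19 mod 26 is 11. Each letter's alphabet position (a=0..z=25) is mapped through 19·x+23 mod 26 — an affine cipher.
For swift: s(18)→19·18+23≡1=b; w(22)→19·22+23≡25=z; i(8)→19·8+23≡19=t; f(5)→19·5+23≡14=o; t(19)→19·19+23≡20=u (all mod 26).

bztou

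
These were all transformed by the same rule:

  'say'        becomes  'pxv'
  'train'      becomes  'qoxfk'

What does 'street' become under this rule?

Compare letters: s→p is +23, a→x is +23, y→v is +23 — a constant shift. Each letter is shifted forward by 23 in the alphabet (a Caesar shift of +23).
On street: s+23=p, t+23=q, r+23=o, e+23=b, e+23=b, t+23=q.

pqobbq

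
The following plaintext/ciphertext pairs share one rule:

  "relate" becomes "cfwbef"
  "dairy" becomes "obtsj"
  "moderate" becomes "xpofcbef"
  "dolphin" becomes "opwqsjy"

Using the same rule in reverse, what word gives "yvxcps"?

Shifts by position in relate: pos 0: r→c (+11), pos 1: e→f (+1), pos 2: l→w (+11), pos 3: a→b (+1) — repeating every 2. It's a Vigenère-style cipher with numeric key [11,1]: position i shifts by key[i mod 2].
Decoding yvxcps: y−11=n, v−1=u, x−11=m, c−1=b, p−11=e, s−1=r.

number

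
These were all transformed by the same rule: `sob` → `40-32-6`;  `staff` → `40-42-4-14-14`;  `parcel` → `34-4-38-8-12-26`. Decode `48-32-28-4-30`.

s(#19)→40 and o(#15)→32: differences scale by 2, so n = 2·pos + 2. With a=1..z=26, the number is 2·pos + 2.
Reversing it on 48-32-28-4-30: 48→(48−2)÷2=23=w, 32→(32−2)÷2=15=o, 28→(28−2)÷2=13=m, 4→(4−2)÷2=1=a, 30→(30−2)÷2=14=n.

woman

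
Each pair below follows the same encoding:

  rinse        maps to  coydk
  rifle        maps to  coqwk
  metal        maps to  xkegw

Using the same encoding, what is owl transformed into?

The shift depends on letter class: consonant r→c is +11, but vowel i→o is +6. The rule splits by letter class: vowels +6, consonants +11.
On owl: o(vowel)+6=u, w(cons)+11=h, l(cons)+11=w.

uhw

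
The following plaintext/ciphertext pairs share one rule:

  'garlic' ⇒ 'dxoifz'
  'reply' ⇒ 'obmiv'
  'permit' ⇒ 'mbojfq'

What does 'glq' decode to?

Compare letters: g→d is +23, a→x is +23, r→o is +23 — a constant shift. Every letter moves 23 places later in the alphabet, wrapping around z→a.
Reversing it on glq: g−23=j, l−23=o, q−23=t.

jot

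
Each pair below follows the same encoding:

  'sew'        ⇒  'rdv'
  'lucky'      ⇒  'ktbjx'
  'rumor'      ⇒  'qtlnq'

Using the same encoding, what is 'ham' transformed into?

Each letter is shifted forward by 25 in the alphabet (a Caesar shift of +25).
For ham: h+25=g, a+25=z, m+25=l.

gzl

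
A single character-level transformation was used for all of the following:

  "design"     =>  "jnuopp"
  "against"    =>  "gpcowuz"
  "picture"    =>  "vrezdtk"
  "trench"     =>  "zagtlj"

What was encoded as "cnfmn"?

wedge

Shifts by position in design: pos 0: d→j (+6), pos 1: e→n (+9), pos 2: s→u (+2), pos 3: i→o (+6), pos 4: g→p (+9), pos 5: n→p (+2) — repeating every 3. It's a Vigenère-style cipher with numeric key [6,9,2]: position i shifts by key[i mod 3].
Reversing it on cnfmn: c−6=w, n−9=e, f−2=d, m−6=g, n−9=e.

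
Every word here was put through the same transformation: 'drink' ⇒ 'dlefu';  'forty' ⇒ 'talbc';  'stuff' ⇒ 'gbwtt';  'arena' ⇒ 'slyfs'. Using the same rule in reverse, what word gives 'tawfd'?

d(3)→d(3) and r(17)→l(11) fit y≡21x+18 (mod 26); the inverse of 21 mod 26 is 5. This is an affine cipher: with a=0,…,z=25, each position x becomes (21x+18) mod 26.
Decoding tawfd: t(19)→5·(19−18)≡5=f; a(0)→5·(0−18)≡14=o; w(22)→5·(22−18)≡20=u; f(5)→5·(5−18)≡13=n; d(3)→5·(3−18)≡3=d (all mod 26).

found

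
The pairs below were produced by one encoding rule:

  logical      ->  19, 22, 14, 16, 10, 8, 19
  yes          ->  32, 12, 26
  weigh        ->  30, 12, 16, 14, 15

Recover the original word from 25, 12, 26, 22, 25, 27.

Letters become their 1-based position plus 7 (so a→8, b→9, …).
Undoing it on 25, 12, 26, 22, 25, 27: 25→(25−7)÷1=18=r, 12→(12−7)÷1=5=e, 26→(26−7)÷1=19=s, 22→(22−7)÷1=15=o, 25→(25−7)÷1=18=r, 27→(27−7)÷1=20=t.

resort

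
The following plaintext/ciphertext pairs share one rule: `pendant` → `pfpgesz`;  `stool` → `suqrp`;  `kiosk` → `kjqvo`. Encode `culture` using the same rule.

The shift increases by 1 at each position, starting from +0: 0, 1, 2, ….
For culture: c+0=c, u+1=v, l+2=n, t+3=w, u+4=y, r+5=w, e+6=k.

cvnwywk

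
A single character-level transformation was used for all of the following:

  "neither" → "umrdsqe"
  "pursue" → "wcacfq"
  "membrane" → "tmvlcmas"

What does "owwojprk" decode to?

In neither: n→u is +7, e→m is +8, i→r is +9, t→d is +10 — the shift increases by 1 each position. Letter i (0-indexed) is shifted by i+7, so successive shifts are 7, 8, 9, ….
Undoing it on owwojprk: o−7=h, w−8=o, w−9=n, o−10=e, j−11=y, p−12=d, r−13=e, k−14=w.

honeydew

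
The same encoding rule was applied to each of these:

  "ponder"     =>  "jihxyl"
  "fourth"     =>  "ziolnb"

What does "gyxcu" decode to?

media

Compare letters: p→j is +20, o→i is +20, n→h is +20 — a constant shift. Each letter is shifted forward by 20 in the alphabet (a Caesar shift of +20).
Decoding gyxcu: g−20=m, y−20=e, x−20=d, c−20=i, u−20=a.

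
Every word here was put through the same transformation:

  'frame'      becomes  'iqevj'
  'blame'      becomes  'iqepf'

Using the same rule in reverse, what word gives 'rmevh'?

The output letters match the input read backwards, each shifted +4: frame reversed is emarf. The word is reversed, then every letter is shifted forward by 4.
Reversing it on rmevh: shift back: r−4=n, m−4=i, e−4=a, v−4=r, h−4=d → niard; then reverse → drain.

drain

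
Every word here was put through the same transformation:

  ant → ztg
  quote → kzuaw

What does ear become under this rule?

xgk

The output letters match the input read backwards, each shifted +6: ant reversed is tna. The word is reversed, then every letter is shifted forward by 6.
For ear: reverse → rae; then shift: r+6=x, a+6=g, e+6=k.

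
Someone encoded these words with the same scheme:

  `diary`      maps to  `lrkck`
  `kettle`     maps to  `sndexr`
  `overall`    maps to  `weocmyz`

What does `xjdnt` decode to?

patch

In diary: d→l is +8, i→r is +9, a→k is +10, r→c is +11 — the shift increases by 1 each position. Letter i (0-indexed) is shifted by i+8, so successive shifts are 8, 9, 10, ….
Decoding xjdnt: x−8=p, j−9=a, d−10=t, n−11=c, t−12=h.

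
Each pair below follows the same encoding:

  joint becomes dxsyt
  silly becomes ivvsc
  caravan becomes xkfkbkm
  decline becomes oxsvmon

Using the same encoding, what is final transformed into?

The output letters match the input read backwards, each shifted +10: joint reversed is tnioj. The word is reversed, then every letter is shifted forward by 10.
For final: reverse → lanif; then shift: l+10=v, a+10=k, n+10=x, i+10=s, f+10=p.

vkxsp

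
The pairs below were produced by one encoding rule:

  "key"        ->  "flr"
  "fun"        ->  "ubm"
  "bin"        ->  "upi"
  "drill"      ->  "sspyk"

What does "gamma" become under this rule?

The output letters match the input read backwards, each shifted +7: key reversed is yek. Read the word backwards and shift each letter +7.
For gamma: reverse → ammag; then shift: a+7=h, m+7=t, m+7=t, a+7=h, g+7=n.

htthn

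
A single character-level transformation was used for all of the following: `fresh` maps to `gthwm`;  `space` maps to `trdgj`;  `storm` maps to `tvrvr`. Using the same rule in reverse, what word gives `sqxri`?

In fresh: f→g is +1, r→t is +2, e→h is +3, s→w is +4 — the shift increases by 1 each position. Each letter shifts forward by (position + 1), i.e. 1, 2, 3, … — the shift grows by one for each successive letter.
Reversing it on sqxri: s−1=r, q−2=o, x−3=u, r−4=n, i−5=d.

round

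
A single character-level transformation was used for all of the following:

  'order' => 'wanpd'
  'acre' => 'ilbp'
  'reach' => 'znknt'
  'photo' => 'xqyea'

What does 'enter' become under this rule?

mwdpd

In order: o→w is +8, r→a is +9, d→n is +10, e→p is +11 — the shift increases by 1 each position. Letter i (0-indexed) is shifted by i+8, so successive shifts are 8, 9, 10, ….
For enter: e+8=m, n+9=w, t+10=d, e+11=p, r+12=d.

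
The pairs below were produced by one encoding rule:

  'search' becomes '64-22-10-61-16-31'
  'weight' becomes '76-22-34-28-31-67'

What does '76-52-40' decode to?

wok

s(#19)→64 and e(#5)→22: differences scale by 3, so n = 3·pos + 7. Each letter becomes 3×(its alphabet position, a=1..z=26) + 7.
Reversing it on 76-52-40: 76→(76−7)÷3=23=w, 52→(52−7)÷3=15=o, 40→(40−7)÷3=11=k.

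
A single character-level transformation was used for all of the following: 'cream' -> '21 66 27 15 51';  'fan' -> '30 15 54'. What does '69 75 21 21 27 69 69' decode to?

c(#3)→21 and r(#18)→66: differences scale by 3, so n = 3·pos + 12. With a=1..z=26, the number is 3·pos + 12.
Undoing it on 69 75 21 21 27 69 69: 69→(69−12)÷3=19=s, 75→(75−12)÷3=21=u, 21→(21−12)÷3=3=c, 21→(21−12)÷3=3=c, 27→(27−12)÷3=5=e, 69→(69−12)÷3=19=s, 69→(69−12)÷3=19=s.

success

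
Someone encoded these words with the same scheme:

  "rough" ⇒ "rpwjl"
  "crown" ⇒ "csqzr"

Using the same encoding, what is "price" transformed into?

The shift increases by 1 at each position, starting from +0: 0, 1, 2, ….
Applying it to price: p+0=p, r+1=s, i+2=k, c+3=f, e+4=i.

pskfi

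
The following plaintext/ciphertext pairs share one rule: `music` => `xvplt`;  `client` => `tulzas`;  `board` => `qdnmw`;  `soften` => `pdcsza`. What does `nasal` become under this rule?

This is an affine cipher: with a=0,…,z=25, each position x becomes (3x+13) mod 26.
On nasal: n(13)→3·13+13≡0=a; a(0)→3·0+13≡13=n; s(18)→3·18+13≡15=p; a(0)→3·0+13≡13=n; l(11)→3·11+13≡20=u (all mod 26).

anpnu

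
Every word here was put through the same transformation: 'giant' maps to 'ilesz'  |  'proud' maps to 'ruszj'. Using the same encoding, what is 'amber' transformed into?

cpfjx

In giant: g→i is +2, i→l is +3, a→e is +4, n→s is +5 — the shift increases by 1 each position. Each letter shifts forward by (position + 2), i.e. 2, 3, 4, … — the shift grows by one for each successive letter.
Applying it to amber: a+2=c, m+3=p, b+4=f, e+5=j, r+6=x.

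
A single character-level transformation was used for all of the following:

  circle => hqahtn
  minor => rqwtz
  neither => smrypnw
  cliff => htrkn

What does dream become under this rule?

Shifts by position in circle: pos 0: c→h (+5), pos 1: i→q (+8), pos 2: r→a (+9), pos 3: c→h (+5), pos 4: l→t (+8), pos 5: e→n (+9) — repeating every 3. A repeating key of period 3 is used — shifts +5, +8, +9 over and over.
Applying it to dream: d+5=i, r+8=z, e+9=n, a+5=f, m+8=u.

iznfu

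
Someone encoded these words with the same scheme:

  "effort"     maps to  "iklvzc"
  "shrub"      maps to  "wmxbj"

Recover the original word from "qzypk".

Each letter shifts forward by (position + 4), i.e. 4, 5, 6, … — the shift grows by one for each successive letter.
Reversing it on qzypk: q−4=m, z−5=u, y−6=s, p−7=i, k−8=c.

music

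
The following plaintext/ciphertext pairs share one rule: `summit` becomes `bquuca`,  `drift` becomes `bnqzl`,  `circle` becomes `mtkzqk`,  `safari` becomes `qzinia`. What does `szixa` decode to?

spark

The output letters match the input read backwards, each shifted +8: summit reversed is timmus. The word is reversed, then every letter is shifted forward by 8.
Reversing it on szixa: shift back: s−8=k, z−8=r, i−8=a, x−8=p, a−8=s → kraps; then reverse → spark.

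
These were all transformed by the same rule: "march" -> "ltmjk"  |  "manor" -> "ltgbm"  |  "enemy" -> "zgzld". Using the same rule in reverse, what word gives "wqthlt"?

plasma

This is an affine cipher: with a=0,…,z=25, each position x becomes (21x+19) mod 26.
Decoding wqthlt: w(22)→5·(22−19)≡15=p; q(16)→5·(16−19)≡11=l; t(19)→5·(19−19)≡0=a; h(7)→5·(7−19)≡18=s; l(11)→5·(11−19)≡12=m; t(19)→5·(19−19)≡0=a (all mod 26).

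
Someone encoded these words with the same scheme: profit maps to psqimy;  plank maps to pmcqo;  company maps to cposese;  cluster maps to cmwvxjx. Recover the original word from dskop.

drill

In profit: p→p is +0, r→s is +1, o→q is +2, f→i is +3 — the shift increases by 1 each position. Each letter shifts forward by its position index (0, 1, 2, …) — the shift grows by one for each successive letter.
Reversing it on dskop: d−0=d, s−1=r, k−2=i, o−3=l, p−4=l.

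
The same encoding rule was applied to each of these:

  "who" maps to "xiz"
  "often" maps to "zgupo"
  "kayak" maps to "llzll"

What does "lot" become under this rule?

mzu

The shift depends on letter class: consonant w→x is +1, but vowel o→z is +11. Two shifts are in play — +11 for a/e/i/o/u, +1 for every other letter.
Applying it to lot: l(cons)+1=m, o(vowel)+11=z, t(cons)+1=u.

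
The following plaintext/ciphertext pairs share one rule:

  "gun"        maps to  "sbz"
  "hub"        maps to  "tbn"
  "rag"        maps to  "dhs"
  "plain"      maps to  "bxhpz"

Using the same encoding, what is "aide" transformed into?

The rule splits by letter class: vowels +7, consonants +12.
Applying it to aide: a(vowel)+7=h, i(vowel)+7=p, d(cons)+12=p, e(vowel)+7=l.

hppl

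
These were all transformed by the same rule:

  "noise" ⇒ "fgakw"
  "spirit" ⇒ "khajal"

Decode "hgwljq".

poetry

Compare letters: n→f is +18, o→g is +18, i→a is +18 — a constant shift. Each letter is shifted forward by 18 in the alphabet (a Caesar shift of +18).
Decoding hgwljq: h−18=p, g−18=o, w−18=e, l−18=t, j−18=r, q−18=y.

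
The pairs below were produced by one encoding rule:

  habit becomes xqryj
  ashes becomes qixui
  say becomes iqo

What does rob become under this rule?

her

Compare letters: h→x is +16, a→q is +16, b→r is +16 — a constant shift. Every letter moves 16 places later in the alphabet, wrapping around z→a.
Applying it to rob: r+16=h, o+16=e, b+16=r.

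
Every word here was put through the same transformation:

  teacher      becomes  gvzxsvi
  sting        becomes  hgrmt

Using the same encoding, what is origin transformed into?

lirtrm

Each pair mirrors across the alphabet (t↔g, e↔v, a↔z): positions sum to 25. Letters are reflected about the middle of the alphabet (position → 25−position): Atbash.
Applying it to origin: o↔l, r↔i, i↔r, g↔t, i↔r, n↔m.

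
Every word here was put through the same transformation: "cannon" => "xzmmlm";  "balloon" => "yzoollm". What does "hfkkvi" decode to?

supper

Each pair mirrors across the alphabet (c↔x, a↔z, n↔m): positions sum to 25. This is the alphabet-reversal cipher (Atbash): a becomes z, b becomes y, etc.
Decoding hfkkvi: h↔s, f↔u, k↔p, k↔p, v↔e, i↔r.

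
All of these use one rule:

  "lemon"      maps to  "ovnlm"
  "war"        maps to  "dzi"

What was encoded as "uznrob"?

Each pair mirrors across the alphabet (l↔o, e↔v, m↔n): positions sum to 25. Each letter is replaced by its mirror in the alphabet: a↔z, b↔y, c↔x, and so on (the Atbash cipher).
Reversing it on uznrob: u↔f, z↔a, n↔m, r↔i, o↔l, b↔y.

family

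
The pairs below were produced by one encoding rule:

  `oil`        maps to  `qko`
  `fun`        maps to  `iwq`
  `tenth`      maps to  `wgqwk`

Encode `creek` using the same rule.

The shift depends on letter class: consonant l→o is +3, but vowel o→q is +2. The rule splits by letter class: vowels +2, consonants +3.
On creek: c(cons)+3=f, r(cons)+3=u, e(vowel)+2=g, e(vowel)+2=g, k(cons)+3=n.

fuggn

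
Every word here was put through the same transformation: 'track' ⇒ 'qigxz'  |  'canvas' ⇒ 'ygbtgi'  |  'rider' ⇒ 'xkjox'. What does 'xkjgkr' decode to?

The output letters match the input read backwards, each shifted +6: track reversed is kcart. Two steps: reverse the string, then apply a Caesar shift of +6.
Undoing it on xkjgkr: shift back: x−6=r, k−6=e, j−6=d, g−6=a, k−6=e, r−6=l → redael; then reverse → leader.

leader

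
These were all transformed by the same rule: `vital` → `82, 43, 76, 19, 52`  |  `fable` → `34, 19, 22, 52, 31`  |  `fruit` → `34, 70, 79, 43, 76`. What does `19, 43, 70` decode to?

v(#22)→82 and i(#9)→43: differences scale by 3, so n = 3·pos + 16. With a=1..z=26, the number is 3·pos + 16.
Decoding 19, 43, 70: 19→(19−16)÷3=1=a, 43→(43−16)÷3=9=i, 70→(70−16)÷3=18=r.

air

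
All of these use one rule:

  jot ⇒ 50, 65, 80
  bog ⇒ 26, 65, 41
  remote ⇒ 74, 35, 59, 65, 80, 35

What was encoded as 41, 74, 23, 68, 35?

grape

j(#10)→50 and o(#15)→65: differences scale by 3, so n = 3·pos + 20. The formula is n = 3×(alphabet index, a=1) + 20.
Reversing it on 41, 74, 23, 68, 35: 41→(41−20)÷3=7=g, 74→(74−20)÷3=18=r, 23→(23−20)÷3=1=a, 68→(68−20)÷3=16=p, 35→(35−20)÷3=5=e.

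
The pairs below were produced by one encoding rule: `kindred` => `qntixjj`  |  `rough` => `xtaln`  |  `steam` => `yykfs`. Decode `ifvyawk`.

capture

The shifts repeat in a cycle of length 2: positions 0,1,… shift by +6, +5, then the pattern repeats.
Reversing it on ifvyawk: i−6=c, f−5=a, v−6=p, y−5=t, a−6=u, w−5=r, k−6=e.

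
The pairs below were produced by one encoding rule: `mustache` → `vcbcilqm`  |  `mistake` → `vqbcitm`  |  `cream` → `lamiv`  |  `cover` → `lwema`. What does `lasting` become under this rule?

The shift depends on letter class: consonant m→v is +9, but vowel u→c is +8. The rule splits by letter class: vowels +8, consonants +9.
Applying it to lasting: l(cons)+9=u, a(vowel)+8=i, s(cons)+9=b, t(cons)+9=c, i(vowel)+8=q, n(cons)+9=w, g(cons)+9=p.

uibcqwp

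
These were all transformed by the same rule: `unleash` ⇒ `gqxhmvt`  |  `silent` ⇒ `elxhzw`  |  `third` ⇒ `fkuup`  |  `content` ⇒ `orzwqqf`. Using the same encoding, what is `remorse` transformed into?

Shifts by position in unleash: pos 0: u→g (+12), pos 1: n→q (+3), pos 2: l→x (+12), pos 3: e→h (+3) — repeating every 2. The shifts repeat in a cycle of length 2: positions 0,1,… shift by +12, +3, then the pattern repeats.
For remorse: r+12=d, e+3=h, m+12=y, o+3=r, r+12=d, s+3=v, e+12=q.

dhyrdvq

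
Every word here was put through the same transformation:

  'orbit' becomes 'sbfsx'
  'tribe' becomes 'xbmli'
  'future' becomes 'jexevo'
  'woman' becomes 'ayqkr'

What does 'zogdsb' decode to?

vector

It's a Vigenère-style cipher with numeric key [4,10]: position i shifts by key[i mod 2].
Reversing it on zogdsb: z−4=v, o−10=e, g−4=c, d−10=t, s−4=o, b−10=r.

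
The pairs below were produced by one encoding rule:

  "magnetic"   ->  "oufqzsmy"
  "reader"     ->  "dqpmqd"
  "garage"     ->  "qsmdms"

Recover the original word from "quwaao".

cookie

The output letters match the input read backwards, each shifted +12: magnetic reversed is citengam. Two steps: reverse the string, then apply a Caesar shift of +12.
Undoing it on quwaao: shift back: q−12=e, u−12=i, w−12=k, a−12=o, a−12=o, o−12=c → eikooc; then reverse → cookie.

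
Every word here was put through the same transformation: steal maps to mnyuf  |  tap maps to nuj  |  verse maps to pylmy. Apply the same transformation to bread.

vlyux

Compare letters: s→m is +20, t→n is +20, e→y is +20 — a constant shift. It's a constant shift of +20 (ROT20).
On bread: b+20=v, r+20=l, e+20=y, a+20=u, d+20=x.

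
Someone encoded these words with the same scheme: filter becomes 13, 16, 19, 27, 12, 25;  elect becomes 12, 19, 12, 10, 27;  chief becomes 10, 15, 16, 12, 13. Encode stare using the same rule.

f is letter #6 and maps to 13: an offset of 7. The number is (letter's place in the alphabet, a=1) + 7.
Applying it to stare: s=19→26, t=20→27, a=1→8, r=18→25, e=5→12.

26, 27, 8, 25, 12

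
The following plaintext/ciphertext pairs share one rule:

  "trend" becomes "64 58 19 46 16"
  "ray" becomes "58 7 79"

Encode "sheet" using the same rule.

t(#20)→64 and r(#18)→58: differences scale by 3, so n = 3·pos + 4. Each letter becomes 3×(its alphabet position, a=1..z=26) + 4.
On sheet: s=19→61, h=8→28, e=5→19, e=5→19, t=20→64.

61 28 19 19 64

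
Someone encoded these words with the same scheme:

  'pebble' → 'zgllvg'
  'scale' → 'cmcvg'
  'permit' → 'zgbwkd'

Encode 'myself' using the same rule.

wicgvp

The shift depends on letter class: consonant p→z is +10, but vowel e→g is +2. Two shifts are in play — +2 for a/e/i/o/u, +10 for every other letter.
On myself: m(cons)+10=w, y(cons)+10=i, s(cons)+10=c, e(vowel)+2=g, l(cons)+10=v, f(cons)+10=p.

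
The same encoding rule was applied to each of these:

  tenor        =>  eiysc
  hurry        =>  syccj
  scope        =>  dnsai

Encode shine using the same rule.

dsmyi

The shift depends on letter class: consonant t→e is +11, but vowel e→i is +4. Two shifts are in play — +4 for a/e/i/o/u, +11 for every other letter.
Applying it to shine: s(cons)+11=d, h(cons)+11=s, i(vowel)+4=m, n(cons)+11=y, e(vowel)+4=i.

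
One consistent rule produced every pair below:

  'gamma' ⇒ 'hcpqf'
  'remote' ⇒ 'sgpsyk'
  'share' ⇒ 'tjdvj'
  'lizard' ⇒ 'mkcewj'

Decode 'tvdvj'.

stare

Letter i (0-indexed) is shifted by i+1, so successive shifts are 1, 2, 3, ….
Decoding tvdvj: t−1=s, v−2=t, d−3=a, v−4=r, j−5=e.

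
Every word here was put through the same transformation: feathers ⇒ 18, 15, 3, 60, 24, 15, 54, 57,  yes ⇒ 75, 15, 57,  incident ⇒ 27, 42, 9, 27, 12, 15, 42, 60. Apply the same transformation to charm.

9, 24, 3, 54, 39

f(#6)→18 and e(#5)→15: differences scale by 3, so n = 3·pos + 0. The formula is n = 3×(alphabet index, a=1).
For charm: c=3→9, h=8→24, a=1→3, r=18→54, m=13→39.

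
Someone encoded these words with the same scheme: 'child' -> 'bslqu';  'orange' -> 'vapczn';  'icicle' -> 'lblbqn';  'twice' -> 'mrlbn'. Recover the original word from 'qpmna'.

c(2)→b(1) and h(7)→s(18) fit y≡19x+15 (mod 26); the inverse of 19 mod 26 is 11. This is an affine cipher: with a=0,…,z=25, each position x becomes (19x+15) mod 26.
Decoding qpmna: q(16)→11·(16−15)≡11=l; p(15)→11·(15−15)≡0=a; m(12)→11·(12−15)≡19=t; n(13)→11·(13−15)≡4=e; a(0)→11·(0−15)≡17=r (all mod 26).

later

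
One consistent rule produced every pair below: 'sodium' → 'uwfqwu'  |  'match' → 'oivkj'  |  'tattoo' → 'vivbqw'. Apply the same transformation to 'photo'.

Shifts by position in sodium: pos 0: s→u (+2), pos 1: o→w (+8), pos 2: d→f (+2), pos 3: i→q (+8) — repeating every 2. A repeating key of period 2 is used — shifts +2, +8 over and over.
For photo: p+2=r, h+8=p, o+2=q, t+8=b, o+2=q.

rpqbq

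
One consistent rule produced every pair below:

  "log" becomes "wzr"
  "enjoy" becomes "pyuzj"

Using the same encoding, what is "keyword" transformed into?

Compare letters: l→w is +11, o→z is +11, g→r is +11 — a constant shift. Every letter moves 11 places later in the alphabet, wrapping around z→a.
For keyword: k+11=v, e+11=p, y+11=j, w+11=h, o+11=z, r+11=c, d+11=o.

vpjhzco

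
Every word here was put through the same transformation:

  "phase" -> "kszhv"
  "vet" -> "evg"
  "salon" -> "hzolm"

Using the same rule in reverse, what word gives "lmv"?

one

This is the alphabet-reversal cipher (Atbash): a becomes z, b becomes y, etc.
Reversing it on lmv: l↔o, m↔n, v↔e.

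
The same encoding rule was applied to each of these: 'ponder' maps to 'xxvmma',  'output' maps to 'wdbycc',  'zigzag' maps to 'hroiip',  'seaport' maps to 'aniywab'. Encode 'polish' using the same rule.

Shifts by position in ponder: pos 0: p→x (+8), pos 1: o→x (+9), pos 2: n→v (+8), pos 3: d→m (+9) — repeating every 2. A repeating key of period 2 is used — shifts +8, +9 over and over.
On polish: p+8=x, o+9=x, l+8=t, i+9=r, s+8=a, h+9=q.

xxtraq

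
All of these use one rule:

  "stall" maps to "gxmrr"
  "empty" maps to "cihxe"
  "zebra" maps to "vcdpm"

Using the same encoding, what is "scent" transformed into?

s(18)→g(6) and t(19)→x(23) fit y≡17x+12 (mod 26); the inverse of 17 mod 26 is 23. Each letter's alphabet position (a=0..z=25) is mapped through 17·x+12 mod 26 — an affine cipher.
For scent: s(18)→17·18+12≡6=g; c(2)→17·2+12≡20=u; e(4)→17·4+12≡2=c; n(13)→17·13+12≡25=z; t(19)→17·19+12≡23=x (all mod 26).

guczx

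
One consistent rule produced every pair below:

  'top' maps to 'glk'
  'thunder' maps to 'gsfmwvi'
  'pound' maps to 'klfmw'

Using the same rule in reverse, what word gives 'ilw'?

rod

Each pair mirrors across the alphabet (t↔g, o↔l, p↔k): positions sum to 25. This is the alphabet-reversal cipher (Atbash): a becomes z, b becomes y, etc.
Undoing it on ilw: i↔r, l↔o, w↔d.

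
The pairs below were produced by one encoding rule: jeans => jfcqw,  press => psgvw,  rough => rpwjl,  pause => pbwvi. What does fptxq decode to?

forum

The shift increases by 1 at each position, starting from +0: 0, 1, 2, ….
Reversing it on fptxq: f−0=f, p−1=o, t−2=r, x−3=u, q−4=m.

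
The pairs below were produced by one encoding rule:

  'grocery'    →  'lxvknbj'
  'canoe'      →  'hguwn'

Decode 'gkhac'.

beast

The shift increases by 1 at each position, starting from +5: 5, 6, 7, ….
Decoding gkhac: g−5=b, k−6=e, h−7=a, a−8=s, c−9=t.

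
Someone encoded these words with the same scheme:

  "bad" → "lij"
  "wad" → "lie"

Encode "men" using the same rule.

The output letters match the input read backwards, each shifted +8: bad reversed is dab. Read the word backwards and shift each letter +8.
On men: reverse → nem; then shift: n+8=v, e+8=m, m+8=u.

vmu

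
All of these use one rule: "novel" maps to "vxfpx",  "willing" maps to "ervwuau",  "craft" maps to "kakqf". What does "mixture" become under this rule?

urheges

Letter i (0-indexed) is shifted by i+8, so successive shifts are 8, 9, 10, ….
Applying it to mixture: m+8=u, i+9=r, x+10=h, t+11=e, u+12=g, r+13=e, e+14=s.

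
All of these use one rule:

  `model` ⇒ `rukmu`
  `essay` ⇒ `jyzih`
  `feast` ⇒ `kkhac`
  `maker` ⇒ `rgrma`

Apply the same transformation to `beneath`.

In model: m→r is +5, o→u is +6, d→k is +7, e→m is +8 — the shift increases by 1 each position. Each letter shifts forward by (position + 5), i.e. 5, 6, 7, … — the shift grows by one for each successive letter.
For beneath: b+5=g, e+6=k, n+7=u, e+8=m, a+9=j, t+10=d, h+11=s.

gkumjds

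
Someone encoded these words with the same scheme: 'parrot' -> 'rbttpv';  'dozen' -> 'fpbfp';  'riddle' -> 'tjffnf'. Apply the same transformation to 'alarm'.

The shift depends on letter class: consonant p→r is +2, but vowel a→b is +1. Two shifts are in play — +1 for a/e/i/o/u, +2 for every other letter.
For alarm: a(vowel)+1=b, l(cons)+2=n, a(vowel)+1=b, r(cons)+2=t, m(cons)+2=o.

bnbto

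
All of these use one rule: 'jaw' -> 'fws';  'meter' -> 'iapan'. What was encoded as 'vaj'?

zen

Compare letters: j→f is +22, a→w is +22, w→s is +22 — a constant shift. This is a Caesar cipher with shift 22.
Reversing it on vaj: v−22=z, a−22=e, j−22=n.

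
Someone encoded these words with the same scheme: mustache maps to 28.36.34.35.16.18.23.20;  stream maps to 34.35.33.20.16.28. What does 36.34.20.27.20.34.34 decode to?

useless

Letters become their 1-based position plus 15 (so a→16, b→17, …).
Decoding 36.34.20.27.20.34.34: 36→(36−15)÷1=21=u, 34→(34−15)÷1=19=s, 20→(20−15)÷1=5=e, 27→(27−15)÷1=12=l, 20→(20−15)÷1=5=e, 34→(34−15)÷1=19=s, 34→(34−15)÷1=19=s.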